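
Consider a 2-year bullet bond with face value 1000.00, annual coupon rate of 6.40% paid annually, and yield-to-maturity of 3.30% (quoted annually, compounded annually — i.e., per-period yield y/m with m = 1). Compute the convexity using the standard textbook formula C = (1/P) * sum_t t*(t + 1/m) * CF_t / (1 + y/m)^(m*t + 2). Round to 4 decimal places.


Answer: Convexity = 5.4035

Derivation:
Coupon per period c = face * coupon_rate / m = 64.000000
Periods per year m = 1; per-period yield y/m = 0.033000
Number of cashflows N = 2
Cashflows (t years, CF_t, discount factor 1/(1+y/m)^(m*t), PV):
  t = 1.0000: CF_t = 64.000000, DF = 0.968054, PV = 61.955470
  t = 2.0000: CF_t = 1064.000000, DF = 0.937129, PV = 997.105209
Price P = sum_t PV_t = 1059.060678
Convexity numerator sum_t t*(t + 1/m) * CF_t / (1+y/m)^(m*t + 2):
  t = 1.0000: term = 116.120529
  t = 2.0000: term = 5606.496976
Convexity = (1/P) * sum = 5722.617505 / 1059.060678 = 5.403484


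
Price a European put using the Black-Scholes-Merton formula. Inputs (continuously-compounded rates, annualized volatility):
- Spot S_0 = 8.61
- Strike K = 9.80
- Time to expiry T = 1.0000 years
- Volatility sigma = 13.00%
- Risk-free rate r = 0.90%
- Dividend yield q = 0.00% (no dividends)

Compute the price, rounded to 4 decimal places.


d1 = (ln(S/K) + (r - q + 0.5*sigma^2) * T) / (sigma * sqrt(T)) = -0.86160052
d2 = d1 - sigma * sqrt(T) = -0.99160052
exp(-rT) = 0.99104038; exp(-qT) = 1.00000000
P = K * exp(-rT) * N(-d2) - S_0 * exp(-qT) * N(-d1)
N(-d1) = 0.80554631; N(-d2) = 0.83930378
P = 9.8000 * 0.99104038 * 0.83930378 - 8.6100 * 1.00000000 * 0.80554631 = 1.2157

Answer: Price = 1.2157


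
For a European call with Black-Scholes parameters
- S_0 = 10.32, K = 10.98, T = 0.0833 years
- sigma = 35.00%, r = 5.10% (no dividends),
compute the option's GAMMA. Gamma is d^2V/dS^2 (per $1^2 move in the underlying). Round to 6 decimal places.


d1 = -0.5211174988; d2 = -0.6221335866
phi(d1) = 0.3482898453; exp(-qT) = 1.0000000000; exp(-rT) = 0.9957607113
Gamma = exp(-qT) * phi(d1) / (S * sigma * sqrt(T)) = 1.0000000000 * 0.3482898453 / (10.3200 * 0.3500 * 0.2886173938) = 0.334095

Answer: Gamma = 0.334095


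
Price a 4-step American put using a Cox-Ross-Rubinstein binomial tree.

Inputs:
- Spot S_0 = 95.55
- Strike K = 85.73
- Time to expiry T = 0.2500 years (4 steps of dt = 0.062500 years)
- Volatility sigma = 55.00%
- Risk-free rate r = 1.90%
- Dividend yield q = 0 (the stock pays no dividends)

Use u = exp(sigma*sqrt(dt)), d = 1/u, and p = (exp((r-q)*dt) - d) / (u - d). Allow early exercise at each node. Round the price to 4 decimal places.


Answer: Price = V(0,0) = 6.0827

Derivation:
dt = T/N = 0.062500
u = exp(sigma*sqrt(dt)) = 1.147402; d = 1/u = 0.871534
p = (exp((r-q)*dt) - d) / (u - d) = 0.469986
Discount per step: exp(-r*dt) = 0.998813
Stock lattice S(k, i) with i counting down-moves:
  k=0: S(0,0) = 95.5500
  k=1: S(1,0) = 109.6342; S(1,1) = 83.2751
  k=2: S(2,0) = 125.7945; S(2,1) = 95.5500; S(2,2) = 72.5771
  k=3: S(3,0) = 144.3368; S(3,1) = 109.6342; S(3,2) = 83.2751; S(3,3) = 63.2534
  k=4: S(4,0) = 165.6123; S(4,1) = 125.7945; S(4,2) = 95.5500; S(4,3) = 72.5771; S(4,4) = 55.1276
Terminal payoffs V(N, i) = max(K - S_T, 0):
  V(4,0) = 0.000000; V(4,1) = 0.000000; V(4,2) = 0.000000; V(4,3) = 13.152884; V(4,4) = 30.602446
Backward induction: V(k, i) = exp(-r*dt) * [p * V(k+1, i) + (1-p) * V(k+1, i+1)]; then take max(V_cont, immediate exercise) for American.
  V(3,0) = exp(-r*dt) * [p*0.000000 + (1-p)*0.000000] = 0.000000; exercise = 0.000000; V(3,0) = max -> 0.000000
  V(3,1) = exp(-r*dt) * [p*0.000000 + (1-p)*0.000000] = 0.000000; exercise = 0.000000; V(3,1) = max -> 0.000000
  V(3,2) = exp(-r*dt) * [p*0.000000 + (1-p)*13.152884] = 6.962936; exercise = 2.454893; V(3,2) = max -> 6.962936
  V(3,3) = exp(-r*dt) * [p*13.152884 + (1-p)*30.602446] = 22.374806; exercise = 22.476550; V(3,3) = max -> 22.476550
  V(2,0) = exp(-r*dt) * [p*0.000000 + (1-p)*0.000000] = 0.000000; exercise = 0.000000; V(2,0) = max -> 0.000000
  V(2,1) = exp(-r*dt) * [p*0.000000 + (1-p)*6.962936] = 3.686072; exercise = 0.000000; V(2,1) = max -> 3.686072
  V(2,2) = exp(-r*dt) * [p*6.962936 + (1-p)*22.476550] = 15.167343; exercise = 13.152884; V(2,2) = max -> 15.167343
  V(1,0) = exp(-r*dt) * [p*0.000000 + (1-p)*3.686072] = 1.951351; exercise = 0.000000; V(1,0) = max -> 1.951351
  V(1,1) = exp(-r*dt) * [p*3.686072 + (1-p)*15.167343] = 9.759708; exercise = 2.454893; V(1,1) = max -> 9.759708
  V(0,0) = exp(-r*dt) * [p*1.951351 + (1-p)*9.759708] = 6.082660; exercise = 0.000000; V(0,0) = max -> 6.082660


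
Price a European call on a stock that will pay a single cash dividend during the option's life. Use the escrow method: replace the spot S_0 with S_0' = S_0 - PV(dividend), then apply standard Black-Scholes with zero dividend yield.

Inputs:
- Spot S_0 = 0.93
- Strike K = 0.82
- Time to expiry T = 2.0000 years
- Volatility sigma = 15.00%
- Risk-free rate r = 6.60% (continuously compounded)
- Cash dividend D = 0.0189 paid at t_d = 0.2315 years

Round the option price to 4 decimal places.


PV(D) = D * exp(-r * t_d) = 0.0189 * 0.98483713 = 0.01861342
S_0' = S_0 - PV(D) = 0.9300 - 0.01861342 = 0.91138658
d1 = (ln(S_0'/K) + (r + sigma^2/2)*T) / (sigma*sqrt(T)) = 1.22641926
d2 = d1 - sigma*sqrt(T) = 1.01428722
exp(-rT) = 0.87634100
N(d1) = 0.88997953; N(d2) = 0.84477714
C = S_0' * N(d1) - K * exp(-rT) * N(d2) = 0.91138658 * 0.88997953 - 0.8200 * 0.87634100 * 0.84477714 = 0.2041

Answer: Price = 0.2041


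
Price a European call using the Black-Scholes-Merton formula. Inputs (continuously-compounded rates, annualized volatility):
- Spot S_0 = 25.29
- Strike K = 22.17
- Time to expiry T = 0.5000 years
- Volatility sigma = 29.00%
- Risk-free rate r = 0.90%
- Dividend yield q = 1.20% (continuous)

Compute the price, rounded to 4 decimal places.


d1 = (ln(S/K) + (r - q + 0.5*sigma^2) * T) / (sigma * sqrt(T)) = 0.73731261
d2 = d1 - sigma * sqrt(T) = 0.53225165
exp(-rT) = 0.99551011; exp(-qT) = 0.99401796
C = S_0 * exp(-qT) * N(d1) - K * exp(-rT) * N(d2)
N(d1) = 0.76953387; N(d2) = 0.70272414
C = 25.2900 * 0.99401796 * 0.76953387 - 22.1700 * 0.99551011 * 0.70272414 = 3.8356

Answer: Price = 3.8356


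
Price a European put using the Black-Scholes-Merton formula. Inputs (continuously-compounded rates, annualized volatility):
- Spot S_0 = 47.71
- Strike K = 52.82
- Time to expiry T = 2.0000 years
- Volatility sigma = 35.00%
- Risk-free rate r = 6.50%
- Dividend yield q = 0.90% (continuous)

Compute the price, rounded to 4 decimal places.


d1 = (ln(S/K) + (r - q + 0.5*sigma^2) * T) / (sigma * sqrt(T)) = 0.26819775
d2 = d1 - sigma * sqrt(T) = -0.22677700
exp(-rT) = 0.87809543; exp(-qT) = 0.98216103
P = K * exp(-rT) * N(-d2) - S_0 * exp(-qT) * N(-d1)
N(-d1) = 0.39427355; N(-d2) = 0.58970142
P = 52.8200 * 0.87809543 * 0.58970142 - 47.7100 * 0.98216103 * 0.39427355 = 8.8757

Answer: Price = 8.8757


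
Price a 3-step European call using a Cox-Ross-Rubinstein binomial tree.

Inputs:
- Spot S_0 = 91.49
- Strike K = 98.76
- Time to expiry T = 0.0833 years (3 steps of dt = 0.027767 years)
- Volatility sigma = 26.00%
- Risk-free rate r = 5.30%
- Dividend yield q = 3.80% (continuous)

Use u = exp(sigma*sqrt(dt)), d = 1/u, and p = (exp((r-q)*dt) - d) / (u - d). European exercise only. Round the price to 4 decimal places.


dt = T/N = 0.027767
u = exp(sigma*sqrt(dt)) = 1.044277; d = 1/u = 0.957600
p = (exp((r-q)*dt) - d) / (u - d) = 0.493977
Discount per step: exp(-r*dt) = 0.998529
Stock lattice S(k, i) with i counting down-moves:
  k=0: S(0,0) = 91.4900
  k=1: S(1,0) = 95.5409; S(1,1) = 87.6109
  k=2: S(2,0) = 99.7711; S(2,1) = 91.4900; S(2,2) = 83.8962
  k=3: S(3,0) = 104.1887; S(3,1) = 95.5409; S(3,2) = 87.6109; S(3,3) = 80.3390
Terminal payoffs V(N, i) = max(S_T - K, 0):
  V(3,0) = 5.428700; V(3,1) = 0.000000; V(3,2) = 0.000000; V(3,3) = 0.000000
Backward induction: V(k, i) = exp(-r*dt) * [p * V(k+1, i) + (1-p) * V(k+1, i+1)].
  V(2,0) = exp(-r*dt) * [p*5.428700 + (1-p)*0.000000] = 2.677708
  V(2,1) = exp(-r*dt) * [p*0.000000 + (1-p)*0.000000] = 0.000000
  V(2,2) = exp(-r*dt) * [p*0.000000 + (1-p)*0.000000] = 0.000000
  V(1,0) = exp(-r*dt) * [p*2.677708 + (1-p)*0.000000] = 1.320780
  V(1,1) = exp(-r*dt) * [p*0.000000 + (1-p)*0.000000] = 0.000000
  V(0,0) = exp(-r*dt) * [p*1.320780 + (1-p)*0.000000] = 0.651475

Answer: Price = V(0,0) = 0.6515


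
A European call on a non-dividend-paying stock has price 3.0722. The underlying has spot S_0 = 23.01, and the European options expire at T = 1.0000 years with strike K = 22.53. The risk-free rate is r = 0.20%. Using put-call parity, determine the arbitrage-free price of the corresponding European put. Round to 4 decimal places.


Put-call parity: C - P = S_0 * exp(-qT) - K * exp(-rT).
S_0 * exp(-qT) = 23.0100 * 1.00000000 = 23.01000000
K * exp(-rT) = 22.5300 * 0.99800200 = 22.48498503
P = C - S*exp(-qT) + K*exp(-rT)
P = 3.0722 - 23.01000000 + 22.48498503 = 2.5472

Answer: Put price = 2.5472


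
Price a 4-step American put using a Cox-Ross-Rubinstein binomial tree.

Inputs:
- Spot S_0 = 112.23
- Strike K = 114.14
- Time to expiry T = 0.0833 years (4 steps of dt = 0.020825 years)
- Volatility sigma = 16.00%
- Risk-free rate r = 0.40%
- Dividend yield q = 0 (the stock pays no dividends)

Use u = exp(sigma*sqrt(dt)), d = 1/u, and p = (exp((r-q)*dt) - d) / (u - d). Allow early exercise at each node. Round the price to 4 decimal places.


dt = T/N = 0.020825
u = exp(sigma*sqrt(dt)) = 1.023358; d = 1/u = 0.977175
p = (exp((r-q)*dt) - d) / (u - d) = 0.496032
Discount per step: exp(-r*dt) = 0.999917
Stock lattice S(k, i) with i counting down-moves:
  k=0: S(0,0) = 112.2300
  k=1: S(1,0) = 114.8515; S(1,1) = 109.6684
  k=2: S(2,0) = 117.5342; S(2,1) = 112.2300; S(2,2) = 107.1652
  k=3: S(3,0) = 120.2795; S(3,1) = 114.8515; S(3,2) = 109.6684; S(3,3) = 104.7192
  k=4: S(4,0) = 123.0890; S(4,1) = 117.5342; S(4,2) = 112.2300; S(4,3) = 107.1652; S(4,4) = 102.3290
Terminal payoffs V(N, i) = max(K - S_T, 0):
  V(4,0) = 0.000000; V(4,1) = 0.000000; V(4,2) = 1.910000; V(4,3) = 6.974802; V(4,4) = 11.811035
Backward induction: V(k, i) = exp(-r*dt) * [p * V(k+1, i) + (1-p) * V(k+1, i+1)]; then take max(V_cont, immediate exercise) for American.
  V(3,0) = exp(-r*dt) * [p*0.000000 + (1-p)*0.000000] = 0.000000; exercise = 0.000000; V(3,0) = max -> 0.000000
  V(3,1) = exp(-r*dt) * [p*0.000000 + (1-p)*1.910000] = 0.962499; exercise = 0.000000; V(3,1) = max -> 0.962499
  V(3,2) = exp(-r*dt) * [p*1.910000 + (1-p)*6.974802] = 4.462128; exercise = 4.471635; V(3,2) = max -> 4.471635
  V(3,3) = exp(-r*dt) * [p*6.974802 + (1-p)*11.811035] = 9.411326; exercise = 9.420833; V(3,3) = max -> 9.420833
  V(2,0) = exp(-r*dt) * [p*0.000000 + (1-p)*0.962499] = 0.485029; exercise = 0.000000; V(2,0) = max -> 0.485029
  V(2,1) = exp(-r*dt) * [p*0.962499 + (1-p)*4.471635] = 2.730765; exercise = 1.910000; V(2,1) = max -> 2.730765
  V(2,2) = exp(-r*dt) * [p*4.471635 + (1-p)*9.420833] = 6.965294; exercise = 6.974802; V(2,2) = max -> 6.974802
  V(1,0) = exp(-r*dt) * [p*0.485029 + (1-p)*2.730765] = 1.616674; exercise = 0.000000; V(1,0) = max -> 1.616674
  V(1,1) = exp(-r*dt) * [p*2.730765 + (1-p)*6.974802] = 4.869219; exercise = 4.471635; V(1,1) = max -> 4.869219
  V(0,0) = exp(-r*dt) * [p*1.616674 + (1-p)*4.869219] = 3.255583; exercise = 1.910000; V(0,0) = max -> 3.255583

Answer: Price = V(0,0) = 3.2556


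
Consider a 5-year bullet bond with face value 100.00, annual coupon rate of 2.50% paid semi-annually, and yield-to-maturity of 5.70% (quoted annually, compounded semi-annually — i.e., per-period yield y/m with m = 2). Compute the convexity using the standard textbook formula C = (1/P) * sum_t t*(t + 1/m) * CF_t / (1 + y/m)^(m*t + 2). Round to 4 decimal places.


Answer: Convexity = 23.9726

Derivation:
Coupon per period c = face * coupon_rate / m = 1.250000
Periods per year m = 2; per-period yield y/m = 0.028500
Number of cashflows N = 10
Cashflows (t years, CF_t, discount factor 1/(1+y/m)^(m*t), PV):
  t = 0.5000: CF_t = 1.250000, DF = 0.972290, PV = 1.215362
  t = 1.0000: CF_t = 1.250000, DF = 0.945347, PV = 1.181684
  t = 1.5000: CF_t = 1.250000, DF = 0.919152, PV = 1.148939
  t = 2.0000: CF_t = 1.250000, DF = 0.893682, PV = 1.117102
  t = 2.5000: CF_t = 1.250000, DF = 0.868917, PV = 1.086147
  t = 3.0000: CF_t = 1.250000, DF = 0.844840, PV = 1.056049
  t = 3.5000: CF_t = 1.250000, DF = 0.821429, PV = 1.026786
  t = 4.0000: CF_t = 1.250000, DF = 0.798667, PV = 0.998334
  t = 4.5000: CF_t = 1.250000, DF = 0.776536, PV = 0.970669
  t = 5.0000: CF_t = 101.250000, DF = 0.755018, PV = 76.445526
Price P = sum_t PV_t = 86.246599
Convexity numerator sum_t t*(t + 1/m) * CF_t / (1+y/m)^(m*t + 2):
  t = 0.5000: term = 0.574470
  t = 1.0000: term = 1.675653
  t = 1.5000: term = 3.258440
  t = 2.0000: term = 5.280247
  t = 2.5000: term = 7.700895
  t = 3.0000: term = 10.482502
  t = 3.5000: term = 13.589372
  t = 4.0000: term = 16.987895
  t = 4.5000: term = 20.646445
  t = 5.0000: term = 1987.358302
Convexity = (1/P) * sum = 2067.554220 / 86.246599 = 23.972589


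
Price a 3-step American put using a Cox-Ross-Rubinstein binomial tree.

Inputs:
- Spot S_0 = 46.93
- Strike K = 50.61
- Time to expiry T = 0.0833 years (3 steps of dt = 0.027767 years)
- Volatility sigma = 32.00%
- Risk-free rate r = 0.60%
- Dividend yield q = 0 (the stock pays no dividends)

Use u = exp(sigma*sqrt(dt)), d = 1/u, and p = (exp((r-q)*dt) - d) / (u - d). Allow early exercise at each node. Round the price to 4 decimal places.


dt = T/N = 0.027767
u = exp(sigma*sqrt(dt)) = 1.054770; d = 1/u = 0.948074
p = (exp((r-q)*dt) - d) / (u - d) = 0.488234
Discount per step: exp(-r*dt) = 0.999833
Stock lattice S(k, i) with i counting down-moves:
  k=0: S(0,0) = 46.9300
  k=1: S(1,0) = 49.5004; S(1,1) = 44.4931
  k=2: S(2,0) = 52.2115; S(2,1) = 46.9300; S(2,2) = 42.1828
  k=3: S(3,0) = 55.0711; S(3,1) = 49.5004; S(3,2) = 44.4931; S(3,3) = 39.9924
Terminal payoffs V(N, i) = max(K - S_T, 0):
  V(3,0) = 0.000000; V(3,1) = 1.109647; V(3,2) = 6.116885; V(3,3) = 10.617612
Backward induction: V(k, i) = exp(-r*dt) * [p * V(k+1, i) + (1-p) * V(k+1, i+1)]; then take max(V_cont, immediate exercise) for American.
  V(2,0) = exp(-r*dt) * [p*0.000000 + (1-p)*1.109647] = 0.567785; exercise = 0.000000; V(2,0) = max -> 0.567785
  V(2,1) = exp(-r*dt) * [p*1.109647 + (1-p)*6.116885] = 3.671569; exercise = 3.680000; V(2,1) = max -> 3.680000
  V(2,2) = exp(-r*dt) * [p*6.116885 + (1-p)*10.617612] = 8.418801; exercise = 8.427232; V(2,2) = max -> 8.427232
  V(1,0) = exp(-r*dt) * [p*0.567785 + (1-p)*3.680000] = 2.160151; exercise = 1.109647; V(1,0) = max -> 2.160151
  V(1,1) = exp(-r*dt) * [p*3.680000 + (1-p)*8.427232] = 6.108454; exercise = 6.116885; V(1,1) = max -> 6.116885
  V(0,0) = exp(-r*dt) * [p*2.160151 + (1-p)*6.116885] = 4.184375; exercise = 3.680000; V(0,0) = max -> 4.184375

Answer: Price = V(0,0) = 4.1844


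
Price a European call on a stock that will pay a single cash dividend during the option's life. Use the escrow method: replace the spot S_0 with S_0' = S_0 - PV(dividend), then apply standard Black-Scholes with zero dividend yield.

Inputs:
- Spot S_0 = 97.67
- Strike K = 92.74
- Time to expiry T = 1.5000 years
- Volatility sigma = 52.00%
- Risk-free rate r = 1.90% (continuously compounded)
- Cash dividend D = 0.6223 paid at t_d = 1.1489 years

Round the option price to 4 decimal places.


PV(D) = D * exp(-r * t_d) = 0.6223 * 0.97840743 = 0.60886294
S_0' = S_0 - PV(D) = 97.6700 - 0.60886294 = 97.06113706
d1 = (ln(S_0'/K) + (r + sigma^2/2)*T) / (sigma*sqrt(T)) = 0.43469207
d2 = d1 - sigma*sqrt(T) = -0.20217526
exp(-rT) = 0.97190229
N(d1) = 0.66810702; N(d2) = 0.41988986
C = S_0' * N(d1) - K * exp(-rT) * N(d2) = 97.06113706 * 0.66810702 - 92.7400 * 0.97190229 * 0.41988986 = 27.0008

Answer: Price = 27.0008


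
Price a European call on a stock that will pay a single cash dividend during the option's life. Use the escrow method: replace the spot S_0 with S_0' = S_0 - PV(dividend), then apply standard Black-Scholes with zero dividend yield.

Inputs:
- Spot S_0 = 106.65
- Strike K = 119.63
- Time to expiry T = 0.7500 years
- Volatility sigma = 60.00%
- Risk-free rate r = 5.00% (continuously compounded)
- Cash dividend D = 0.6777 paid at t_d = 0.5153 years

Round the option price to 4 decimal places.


PV(D) = D * exp(-r * t_d) = 0.6777 * 0.97456409 = 0.66046208
S_0' = S_0 - PV(D) = 106.6500 - 0.66046208 = 105.98953792
d1 = (ln(S_0'/K) + (r + sigma^2/2)*T) / (sigma*sqrt(T)) = 0.09899006
d2 = d1 - sigma*sqrt(T) = -0.42062518
exp(-rT) = 0.96319442
N(d1) = 0.53942692; N(d2) = 0.33701440
C = S_0' * N(d1) - K * exp(-rT) * N(d2) = 105.98953792 * 0.53942692 - 119.6300 * 0.96319442 * 0.33701440 = 18.3405

Answer: Price = 18.3405


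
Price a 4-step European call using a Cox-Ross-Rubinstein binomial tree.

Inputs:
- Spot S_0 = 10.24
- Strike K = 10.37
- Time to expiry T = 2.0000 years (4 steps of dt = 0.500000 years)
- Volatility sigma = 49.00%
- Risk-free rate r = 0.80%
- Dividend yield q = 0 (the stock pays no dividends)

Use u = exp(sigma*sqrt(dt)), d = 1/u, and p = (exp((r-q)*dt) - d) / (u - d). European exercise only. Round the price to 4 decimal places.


dt = T/N = 0.500000
u = exp(sigma*sqrt(dt)) = 1.414084; d = 1/u = 0.707171
p = (exp((r-q)*dt) - d) / (u - d) = 0.419905
Discount per step: exp(-r*dt) = 0.996008
Stock lattice S(k, i) with i counting down-moves:
  k=0: S(0,0) = 10.2400
  k=1: S(1,0) = 14.4802; S(1,1) = 7.2414
  k=2: S(2,0) = 20.4763; S(2,1) = 10.2400; S(2,2) = 5.1209
  k=3: S(3,0) = 28.9552; S(3,1) = 14.4802; S(3,2) = 7.2414; S(3,3) = 3.6214
  k=4: S(4,0) = 40.9450; S(4,1) = 20.4763; S(4,2) = 10.2400; S(4,3) = 5.1209; S(4,4) = 2.5609
Terminal payoffs V(N, i) = max(S_T - K, 0):
  V(4,0) = 30.575049; V(4,1) = 10.106262; V(4,2) = 0.000000; V(4,3) = 0.000000; V(4,4) = 0.000000
Backward induction: V(k, i) = exp(-r*dt) * [p * V(k+1, i) + (1-p) * V(k+1, i+1)].
  V(3,0) = exp(-r*dt) * [p*30.575049 + (1-p)*10.106262] = 18.626562
  V(3,1) = exp(-r*dt) * [p*10.106262 + (1-p)*0.000000] = 4.226734
  V(3,2) = exp(-r*dt) * [p*0.000000 + (1-p)*0.000000] = 0.000000
  V(3,3) = exp(-r*dt) * [p*0.000000 + (1-p)*0.000000] = 0.000000
  V(2,0) = exp(-r*dt) * [p*18.626562 + (1-p)*4.226734] = 10.232289
  V(2,1) = exp(-r*dt) * [p*4.226734 + (1-p)*0.000000] = 1.767743
  V(2,2) = exp(-r*dt) * [p*0.000000 + (1-p)*0.000000] = 0.000000
  V(1,0) = exp(-r*dt) * [p*10.232289 + (1-p)*1.767743] = 5.300806
  V(1,1) = exp(-r*dt) * [p*1.767743 + (1-p)*0.000000] = 0.739322
  V(0,0) = exp(-r*dt) * [p*5.300806 + (1-p)*0.739322] = 2.644116

Answer: Price = V(0,0) = 2.6441


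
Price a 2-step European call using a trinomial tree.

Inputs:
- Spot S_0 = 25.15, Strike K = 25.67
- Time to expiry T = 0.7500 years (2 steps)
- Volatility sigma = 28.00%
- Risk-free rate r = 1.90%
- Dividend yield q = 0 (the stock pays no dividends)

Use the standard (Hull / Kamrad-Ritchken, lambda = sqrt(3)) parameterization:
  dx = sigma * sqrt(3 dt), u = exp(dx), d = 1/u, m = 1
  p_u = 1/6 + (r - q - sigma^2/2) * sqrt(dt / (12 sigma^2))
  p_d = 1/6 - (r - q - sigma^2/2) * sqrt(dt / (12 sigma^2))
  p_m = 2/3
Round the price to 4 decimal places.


dt = T/N = 0.375000; dx = sigma*sqrt(3*dt) = 0.296985
u = exp(dx) = 1.345795; d = 1/u = 0.743055
p_u = 0.153913, p_m = 0.666667, p_d = 0.179420
Discount per step: exp(-r*dt) = 0.992900
Stock lattice S(k, j) with j the centered position index:
  k=0: S(0,+0) = 25.1500
  k=1: S(1,-1) = 18.6878; S(1,+0) = 25.1500; S(1,+1) = 33.8467
  k=2: S(2,-2) = 13.8861; S(2,-1) = 18.6878; S(2,+0) = 25.1500; S(2,+1) = 33.8467; S(2,+2) = 45.5508
Terminal payoffs V(N, j) = max(S_T - K, 0):
  V(2,-2) = 0.000000; V(2,-1) = 0.000000; V(2,+0) = 0.000000; V(2,+1) = 8.176742; V(2,+2) = 19.880773
Backward induction: V(k, j) = exp(-r*dt) * [p_u * V(k+1, j+1) + p_m * V(k+1, j) + p_d * V(k+1, j-1)]
  V(1,-1) = exp(-r*dt) * [p_u*0.000000 + p_m*0.000000 + p_d*0.000000] = 0.000000
  V(1,+0) = exp(-r*dt) * [p_u*8.176742 + p_m*0.000000 + p_d*0.000000] = 1.249576
  V(1,+1) = exp(-r*dt) * [p_u*19.880773 + p_m*8.176742 + p_d*0.000000] = 8.450655
  V(0,+0) = exp(-r*dt) * [p_u*8.450655 + p_m*1.249576 + p_d*0.000000] = 2.118572

Answer: Price = V(0,0) = 2.1186


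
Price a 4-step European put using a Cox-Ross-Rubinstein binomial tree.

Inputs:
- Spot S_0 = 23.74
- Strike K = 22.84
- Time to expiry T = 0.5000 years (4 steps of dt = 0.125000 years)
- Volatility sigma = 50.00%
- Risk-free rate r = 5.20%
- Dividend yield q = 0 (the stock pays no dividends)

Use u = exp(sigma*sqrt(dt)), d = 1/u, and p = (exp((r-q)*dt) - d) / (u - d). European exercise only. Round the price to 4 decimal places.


Answer: Price = V(0,0) = 2.4860

Derivation:
dt = T/N = 0.125000
u = exp(sigma*sqrt(dt)) = 1.193365; d = 1/u = 0.837967
p = (exp((r-q)*dt) - d) / (u - d) = 0.474269
Discount per step: exp(-r*dt) = 0.993521
Stock lattice S(k, i) with i counting down-moves:
  k=0: S(0,0) = 23.7400
  k=1: S(1,0) = 28.3305; S(1,1) = 19.8933
  k=2: S(2,0) = 33.8086; S(2,1) = 23.7400; S(2,2) = 16.6700
  k=3: S(3,0) = 40.3460; S(3,1) = 28.3305; S(3,2) = 19.8933; S(3,3) = 13.9689
  k=4: S(4,0) = 48.1474; S(4,1) = 33.8086; S(4,2) = 23.7400; S(4,3) = 16.6700; S(4,4) = 11.7055
Terminal payoffs V(N, i) = max(K - S_T, 0):
  V(4,0) = 0.000000; V(4,1) = 0.000000; V(4,2) = 0.000000; V(4,3) = 6.170045; V(4,4) = 11.134549
Backward induction: V(k, i) = exp(-r*dt) * [p * V(k+1, i) + (1-p) * V(k+1, i+1)].
  V(3,0) = exp(-r*dt) * [p*0.000000 + (1-p)*0.000000] = 0.000000
  V(3,1) = exp(-r*dt) * [p*0.000000 + (1-p)*0.000000] = 0.000000
  V(3,2) = exp(-r*dt) * [p*0.000000 + (1-p)*6.170045] = 3.222765
  V(3,3) = exp(-r*dt) * [p*6.170045 + (1-p)*11.134549] = 8.723151
  V(2,0) = exp(-r*dt) * [p*0.000000 + (1-p)*0.000000] = 0.000000
  V(2,1) = exp(-r*dt) * [p*0.000000 + (1-p)*3.222765] = 1.683328
  V(2,2) = exp(-r*dt) * [p*3.222765 + (1-p)*8.723151] = 6.074870
  V(1,0) = exp(-r*dt) * [p*0.000000 + (1-p)*1.683328] = 0.879243
  V(1,1) = exp(-r*dt) * [p*1.683328 + (1-p)*6.074870] = 3.966231
  V(0,0) = exp(-r*dt) * [p*0.879243 + (1-p)*3.966231] = 2.485956


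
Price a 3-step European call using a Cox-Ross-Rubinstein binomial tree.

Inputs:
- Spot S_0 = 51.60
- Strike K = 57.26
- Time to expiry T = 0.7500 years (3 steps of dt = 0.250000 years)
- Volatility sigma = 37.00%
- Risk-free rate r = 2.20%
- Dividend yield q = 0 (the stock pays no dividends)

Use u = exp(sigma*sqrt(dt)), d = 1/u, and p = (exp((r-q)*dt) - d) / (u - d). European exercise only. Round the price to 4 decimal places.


Answer: Price = V(0,0) = 4.9664

Derivation:
dt = T/N = 0.250000
u = exp(sigma*sqrt(dt)) = 1.203218; d = 1/u = 0.831104
p = (exp((r-q)*dt) - d) / (u - d) = 0.468703
Discount per step: exp(-r*dt) = 0.994515
Stock lattice S(k, i) with i counting down-moves:
  k=0: S(0,0) = 51.6000
  k=1: S(1,0) = 62.0861; S(1,1) = 42.8850
  k=2: S(2,0) = 74.7031; S(2,1) = 51.6000; S(2,2) = 35.6419
  k=3: S(3,0) = 89.8842; S(3,1) = 62.0861; S(3,2) = 42.8850; S(3,3) = 29.6221
Terminal payoffs V(N, i) = max(S_T - K, 0):
  V(3,0) = 32.624155; V(3,1) = 4.826072; V(3,2) = 0.000000; V(3,3) = 0.000000
Backward induction: V(k, i) = exp(-r*dt) * [p * V(k+1, i) + (1-p) * V(k+1, i+1)].
  V(2,0) = exp(-r*dt) * [p*32.624155 + (1-p)*4.826072] = 17.757172
  V(2,1) = exp(-r*dt) * [p*4.826072 + (1-p)*0.000000] = 2.249585
  V(2,2) = exp(-r*dt) * [p*0.000000 + (1-p)*0.000000] = 0.000000
  V(1,0) = exp(-r*dt) * [p*17.757172 + (1-p)*2.249585] = 9.465826
  V(1,1) = exp(-r*dt) * [p*2.249585 + (1-p)*0.000000] = 1.048603
  V(0,0) = exp(-r*dt) * [p*9.465826 + (1-p)*1.048603] = 4.966387


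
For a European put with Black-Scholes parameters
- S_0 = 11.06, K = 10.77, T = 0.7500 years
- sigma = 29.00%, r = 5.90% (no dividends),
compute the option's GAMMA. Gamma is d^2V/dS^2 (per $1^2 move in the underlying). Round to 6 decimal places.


d1 = 0.4075615289; d2 = 0.1564141619
phi(d1) = 0.3671474527; exp(-qT) = 1.0000000000; exp(-rT) = 0.9567147489
Gamma = exp(-qT) * phi(d1) / (S * sigma * sqrt(T)) = 1.0000000000 * 0.3671474527 / (11.0600 * 0.2900 * 0.8660254038) = 0.132177

Answer: Gamma = 0.132177


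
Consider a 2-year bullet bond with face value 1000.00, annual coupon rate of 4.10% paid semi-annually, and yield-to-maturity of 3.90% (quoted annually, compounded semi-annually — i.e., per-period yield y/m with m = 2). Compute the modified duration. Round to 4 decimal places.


Coupon per period c = face * coupon_rate / m = 20.500000
Periods per year m = 2; per-period yield y/m = 0.019500
Number of cashflows N = 4
Cashflows (t years, CF_t, discount factor 1/(1+y/m)^(m*t), PV):
  t = 0.5000: CF_t = 20.500000, DF = 0.980873, PV = 20.107896
  t = 1.0000: CF_t = 20.500000, DF = 0.962112, PV = 19.723292
  t = 1.5000: CF_t = 20.500000, DF = 0.943709, PV = 19.346044
  t = 2.0000: CF_t = 1020.500000, DF = 0.925659, PV = 944.635122
Price P = sum_t PV_t = 1003.812353
First compute Macaulay numerator sum_t t * PV_t:
  t * PV_t at t = 0.5000: 10.053948
  t * PV_t at t = 1.0000: 19.723292
  t * PV_t at t = 1.5000: 29.019066
  t * PV_t at t = 2.0000: 1889.270243
Macaulay duration D = 1948.066549 / 1003.812353 = 1.940668
Modified duration = D / (1 + y/m) = 1.940668 / (1 + 0.019500) = 1.903549

Answer: Modified duration = 1.9035


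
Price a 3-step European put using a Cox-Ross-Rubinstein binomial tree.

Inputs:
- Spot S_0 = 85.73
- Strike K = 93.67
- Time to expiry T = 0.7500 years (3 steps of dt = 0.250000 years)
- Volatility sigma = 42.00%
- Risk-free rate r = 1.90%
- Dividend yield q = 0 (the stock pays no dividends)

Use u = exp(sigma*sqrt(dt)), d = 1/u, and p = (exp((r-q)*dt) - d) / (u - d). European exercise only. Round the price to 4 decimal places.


Answer: Price = V(0,0) = 17.1042

Derivation:
dt = T/N = 0.250000
u = exp(sigma*sqrt(dt)) = 1.233678; d = 1/u = 0.810584
p = (exp((r-q)*dt) - d) / (u - d) = 0.458946
Discount per step: exp(-r*dt) = 0.995261
Stock lattice S(k, i) with i counting down-moves:
  k=0: S(0,0) = 85.7300
  k=1: S(1,0) = 105.7632; S(1,1) = 69.4914
  k=2: S(2,0) = 130.4778; S(2,1) = 85.7300; S(2,2) = 56.3286
  k=3: S(3,0) = 160.9676; S(3,1) = 105.7632; S(3,2) = 69.4914; S(3,3) = 45.6591
Terminal payoffs V(N, i) = max(K - S_T, 0):
  V(3,0) = 0.000000; V(3,1) = 0.000000; V(3,2) = 24.178613; V(3,3) = 48.010905
Backward induction: V(k, i) = exp(-r*dt) * [p * V(k+1, i) + (1-p) * V(k+1, i+1)].
  V(2,0) = exp(-r*dt) * [p*0.000000 + (1-p)*0.000000] = 0.000000
  V(2,1) = exp(-r*dt) * [p*0.000000 + (1-p)*24.178613] = 13.019952
  V(2,2) = exp(-r*dt) * [p*24.178613 + (1-p)*48.010905] = 36.897499
  V(1,0) = exp(-r*dt) * [p*0.000000 + (1-p)*13.019952] = 7.011120
  V(1,1) = exp(-r*dt) * [p*13.019952 + (1-p)*36.897499] = 25.816085
  V(0,0) = exp(-r*dt) * [p*7.011120 + (1-p)*25.816085] = 17.104191


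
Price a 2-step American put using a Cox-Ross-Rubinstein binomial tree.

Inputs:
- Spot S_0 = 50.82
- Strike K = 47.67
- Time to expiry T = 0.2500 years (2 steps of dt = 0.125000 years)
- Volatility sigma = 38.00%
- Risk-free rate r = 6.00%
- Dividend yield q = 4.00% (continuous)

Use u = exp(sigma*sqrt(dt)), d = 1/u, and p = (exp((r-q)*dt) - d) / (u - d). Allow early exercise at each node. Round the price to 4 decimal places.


Answer: Price = V(0,0) = 2.3892

Derivation:
dt = T/N = 0.125000
u = exp(sigma*sqrt(dt)) = 1.143793; d = 1/u = 0.874284
p = (exp((r-q)*dt) - d) / (u - d) = 0.475751
Discount per step: exp(-r*dt) = 0.992528
Stock lattice S(k, i) with i counting down-moves:
  k=0: S(0,0) = 50.8200
  k=1: S(1,0) = 58.1276; S(1,1) = 44.4311
  k=2: S(2,0) = 66.4859; S(2,1) = 50.8200; S(2,2) = 38.8454
Terminal payoffs V(N, i) = max(K - S_T, 0):
  V(2,0) = 0.000000; V(2,1) = 0.000000; V(2,2) = 8.824610
Backward induction: V(k, i) = exp(-r*dt) * [p * V(k+1, i) + (1-p) * V(k+1, i+1)]; then take max(V_cont, immediate exercise) for American.
  V(1,0) = exp(-r*dt) * [p*0.000000 + (1-p)*0.000000] = 0.000000; exercise = 0.000000; V(1,0) = max -> 0.000000
  V(1,1) = exp(-r*dt) * [p*0.000000 + (1-p)*8.824610] = 4.591729; exercise = 3.238899; V(1,1) = max -> 4.591729
  V(0,0) = exp(-r*dt) * [p*0.000000 + (1-p)*4.591729] = 2.389225; exercise = 0.000000; V(0,0) = max -> 2.389225


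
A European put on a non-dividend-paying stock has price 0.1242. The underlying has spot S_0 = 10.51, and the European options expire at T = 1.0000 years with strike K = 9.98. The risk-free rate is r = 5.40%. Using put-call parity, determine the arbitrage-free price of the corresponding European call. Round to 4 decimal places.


Put-call parity: C - P = S_0 * exp(-qT) - K * exp(-rT).
S_0 * exp(-qT) = 10.5100 * 1.00000000 = 10.51000000
K * exp(-rT) = 9.9800 * 0.94743211 = 9.45537242
C = P + S*exp(-qT) - K*exp(-rT)
C = 0.1242 + 10.51000000 - 9.45537242 = 1.1788

Answer: Call price = 1.1788


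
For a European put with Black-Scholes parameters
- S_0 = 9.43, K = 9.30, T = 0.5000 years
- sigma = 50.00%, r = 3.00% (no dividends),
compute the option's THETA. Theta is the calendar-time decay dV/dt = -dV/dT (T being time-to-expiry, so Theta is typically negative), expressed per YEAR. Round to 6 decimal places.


Answer: Theta = -1.138549

Derivation:
d1 = 0.2584664690; d2 = -0.0950869215
phi(d1) = 0.3858367251; exp(-qT) = 1.0000000000; exp(-rT) = 0.9851119396
Theta = -S*exp(-qT)*phi(d1)*sigma/(2*sqrt(T)) + r*K*exp(-rT)*N(-d2) - q*S*exp(-qT)*N(-d1)
N(-d1) = 0.3980234619; N(-d2) = 0.5378771070; sqrt(T) = 0.7071067812
Term 1 = -9.4300 * 1.0000000000 * 0.3858367251 * 0.5000 / (2 * 0.7071067812) = -1.2863829108
Term 2 = 0.0300 * 9.3000 * 0.9851119396 * 0.5378771070 = 0.1478334957
Term 3 = 0 (no dividend yield, q = 0)
Theta = -1.2863829108 + (0.1478334957) + (0.0000000000) = -1.138549


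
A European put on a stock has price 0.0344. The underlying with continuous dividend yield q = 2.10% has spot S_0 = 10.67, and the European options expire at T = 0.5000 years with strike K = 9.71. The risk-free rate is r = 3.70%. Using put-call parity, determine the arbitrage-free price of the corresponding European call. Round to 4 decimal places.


Answer: Call price = 1.0609

Derivation:
Put-call parity: C - P = S_0 * exp(-qT) - K * exp(-rT).
S_0 * exp(-qT) = 10.6700 * 0.98955493 = 10.55855113
K * exp(-rT) = 9.7100 * 0.98167007 = 9.53201642
C = P + S*exp(-qT) - K*exp(-rT)
C = 0.0344 + 10.55855113 - 9.53201642 = 1.0609


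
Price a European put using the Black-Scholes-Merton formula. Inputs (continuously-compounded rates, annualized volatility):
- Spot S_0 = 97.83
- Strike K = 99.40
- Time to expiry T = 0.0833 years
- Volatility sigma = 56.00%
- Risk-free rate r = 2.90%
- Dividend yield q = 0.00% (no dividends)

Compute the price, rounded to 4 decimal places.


d1 = (ln(S/K) + (r - q + 0.5*sigma^2) * T) / (sigma * sqrt(T)) = -0.00274520
d2 = d1 - sigma * sqrt(T) = -0.16437094
exp(-rT) = 0.99758722; exp(-qT) = 1.00000000
P = K * exp(-rT) * N(-d2) - S_0 * exp(-qT) * N(-d1)
N(-d1) = 0.50109518; N(-d2) = 0.56528043
P = 99.4000 * 0.99758722 * 0.56528043 - 97.8300 * 1.00000000 * 0.50109518 = 7.0312

Answer: Price = 7.0312


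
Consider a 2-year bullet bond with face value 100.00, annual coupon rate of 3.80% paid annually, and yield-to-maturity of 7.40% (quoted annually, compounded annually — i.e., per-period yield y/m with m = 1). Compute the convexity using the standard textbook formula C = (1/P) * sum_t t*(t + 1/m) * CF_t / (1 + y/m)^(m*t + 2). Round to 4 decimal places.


Coupon per period c = face * coupon_rate / m = 3.800000
Periods per year m = 1; per-period yield y/m = 0.074000
Number of cashflows N = 2
Cashflows (t years, CF_t, discount factor 1/(1+y/m)^(m*t), PV):
  t = 1.0000: CF_t = 3.800000, DF = 0.931099, PV = 3.538175
  t = 2.0000: CF_t = 103.800000, DF = 0.866945, PV = 89.988868
Price P = sum_t PV_t = 93.527043
Convexity numerator sum_t t*(t + 1/m) * CF_t / (1+y/m)^(m*t + 2):
  t = 1.0000: term = 6.134805
  t = 2.0000: term = 468.092280
Convexity = (1/P) * sum = 474.227085 / 93.527043 = 5.070481

Answer: Convexity = 5.0705


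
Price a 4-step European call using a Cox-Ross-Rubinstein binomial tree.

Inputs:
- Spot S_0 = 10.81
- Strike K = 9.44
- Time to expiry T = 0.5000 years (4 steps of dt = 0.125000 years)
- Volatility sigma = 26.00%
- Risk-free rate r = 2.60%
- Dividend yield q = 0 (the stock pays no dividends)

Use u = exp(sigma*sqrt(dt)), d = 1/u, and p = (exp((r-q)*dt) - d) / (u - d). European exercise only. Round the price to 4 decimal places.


dt = T/N = 0.125000
u = exp(sigma*sqrt(dt)) = 1.096281; d = 1/u = 0.912175
p = (exp((r-q)*dt) - d) / (u - d) = 0.494717
Discount per step: exp(-r*dt) = 0.996755
Stock lattice S(k, i) with i counting down-moves:
  k=0: S(0,0) = 10.8100
  k=1: S(1,0) = 11.8508; S(1,1) = 9.8606
  k=2: S(2,0) = 12.9918; S(2,1) = 10.8100; S(2,2) = 8.9946
  k=3: S(3,0) = 14.2427; S(3,1) = 11.8508; S(3,2) = 9.8606; S(3,3) = 8.2046
  k=4: S(4,0) = 15.6140; S(4,1) = 12.9918; S(4,2) = 10.8100; S(4,3) = 8.9946; S(4,4) = 7.4841
Terminal payoffs V(N, i) = max(S_T - K, 0):
  V(4,0) = 6.173988; V(4,1) = 3.551813; V(4,2) = 1.370000; V(4,3) = 0.000000; V(4,4) = 0.000000
Backward induction: V(k, i) = exp(-r*dt) * [p * V(k+1, i) + (1-p) * V(k+1, i+1)].
  V(3,0) = exp(-r*dt) * [p*6.173988 + (1-p)*3.551813] = 4.833313
  V(3,1) = exp(-r*dt) * [p*3.551813 + (1-p)*1.370000] = 2.441432
  V(3,2) = exp(-r*dt) * [p*1.370000 + (1-p)*0.000000] = 0.675563
  V(3,3) = exp(-r*dt) * [p*0.000000 + (1-p)*0.000000] = 0.000000
  V(2,0) = exp(-r*dt) * [p*4.833313 + (1-p)*2.441432] = 3.612974
  V(2,1) = exp(-r*dt) * [p*2.441432 + (1-p)*0.675563] = 1.544141
  V(2,2) = exp(-r*dt) * [p*0.675563 + (1-p)*0.000000] = 0.333128
  V(1,0) = exp(-r*dt) * [p*3.612974 + (1-p)*1.544141] = 2.559296
  V(1,1) = exp(-r*dt) * [p*1.544141 + (1-p)*0.333128] = 0.929211
  V(0,0) = exp(-r*dt) * [p*2.559296 + (1-p)*0.929211] = 1.730010

Answer: Price = V(0,0) = 1.7300


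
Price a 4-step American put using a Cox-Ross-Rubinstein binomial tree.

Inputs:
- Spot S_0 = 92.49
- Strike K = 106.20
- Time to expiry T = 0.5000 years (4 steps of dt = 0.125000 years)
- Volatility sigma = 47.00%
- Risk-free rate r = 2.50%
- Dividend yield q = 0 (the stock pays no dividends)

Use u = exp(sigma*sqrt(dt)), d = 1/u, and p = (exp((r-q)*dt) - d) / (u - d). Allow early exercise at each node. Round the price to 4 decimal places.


dt = T/N = 0.125000
u = exp(sigma*sqrt(dt)) = 1.180774; d = 1/u = 0.846902
p = (exp((r-q)*dt) - d) / (u - d) = 0.467927
Discount per step: exp(-r*dt) = 0.996880
Stock lattice S(k, i) with i counting down-moves:
  k=0: S(0,0) = 92.4900
  k=1: S(1,0) = 109.2098; S(1,1) = 78.3300
  k=2: S(2,0) = 128.9521; S(2,1) = 92.4900; S(2,2) = 66.3378
  k=3: S(3,0) = 152.2632; S(3,1) = 109.2098; S(3,2) = 78.3300; S(3,3) = 56.1817
  k=4: S(4,0) = 179.7885; S(4,1) = 128.9521; S(4,2) = 92.4900; S(4,3) = 66.3378; S(4,4) = 47.5804
Terminal payoffs V(N, i) = max(K - S_T, 0):
  V(4,0) = 0.000000; V(4,1) = 0.000000; V(4,2) = 13.710000; V(4,3) = 39.862169; V(4,4) = 58.619636
Backward induction: V(k, i) = exp(-r*dt) * [p * V(k+1, i) + (1-p) * V(k+1, i+1)]; then take max(V_cont, immediate exercise) for American.
  V(3,0) = exp(-r*dt) * [p*0.000000 + (1-p)*0.000000] = 0.000000; exercise = 0.000000; V(3,0) = max -> 0.000000
  V(3,1) = exp(-r*dt) * [p*0.000000 + (1-p)*13.710000] = 7.271956; exercise = 0.000000; V(3,1) = max -> 7.271956
  V(3,2) = exp(-r*dt) * [p*13.710000 + (1-p)*39.862169] = 27.538661; exercise = 27.870018; V(3,2) = max -> 27.870018
  V(3,3) = exp(-r*dt) * [p*39.862169 + (1-p)*58.619636] = 49.686990; exercise = 50.018347; V(3,3) = max -> 50.018347
  V(2,0) = exp(-r*dt) * [p*0.000000 + (1-p)*7.271956] = 3.857137; exercise = 0.000000; V(2,0) = max -> 3.857137
  V(2,1) = exp(-r*dt) * [p*7.271956 + (1-p)*27.870018] = 18.174737; exercise = 13.710000; V(2,1) = max -> 18.174737
  V(2,2) = exp(-r*dt) * [p*27.870018 + (1-p)*50.018347] = 39.530812; exercise = 39.862169; V(2,2) = max -> 39.862169
  V(1,0) = exp(-r*dt) * [p*3.857137 + (1-p)*18.174737] = 11.439337; exercise = 0.000000; V(1,0) = max -> 11.439337
  V(1,1) = exp(-r*dt) * [p*18.174737 + (1-p)*39.862169] = 29.621315; exercise = 27.870018; V(1,1) = max -> 29.621315
  V(0,0) = exp(-r*dt) * [p*11.439337 + (1-p)*29.621315] = 21.047594; exercise = 13.710000; V(0,0) = max -> 21.047594

Answer: Price = V(0,0) = 21.0476


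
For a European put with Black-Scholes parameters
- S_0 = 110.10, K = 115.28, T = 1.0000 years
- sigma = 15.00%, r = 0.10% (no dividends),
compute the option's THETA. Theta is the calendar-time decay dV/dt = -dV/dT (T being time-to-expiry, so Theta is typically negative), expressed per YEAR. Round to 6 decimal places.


d1 = -0.2248327198; d2 = -0.3748327198
phi(d1) = 0.3889854230; exp(-qT) = 1.0000000000; exp(-rT) = 0.9990004998
Theta = -S*exp(-qT)*phi(d1)*sigma/(2*sqrt(T)) + r*K*exp(-rT)*N(-d2) - q*S*exp(-qT)*N(-d1)
N(-d1) = 0.5889452945; N(-d2) = 0.6461075607; sqrt(T) = 1.0000000000
Term 1 = -110.1000 * 1.0000000000 * 0.3889854230 * 0.1500 / (2 * 1.0000000000) = -3.2120471304
Term 2 = 0.0010 * 115.2800 * 0.9990004998 * 0.6461075607 = 0.0744088335
Term 3 = 0 (no dividend yield, q = 0)
Theta = -3.2120471304 + (0.0744088335) + (0.0000000000) = -3.137638

Answer: Theta = -3.137638


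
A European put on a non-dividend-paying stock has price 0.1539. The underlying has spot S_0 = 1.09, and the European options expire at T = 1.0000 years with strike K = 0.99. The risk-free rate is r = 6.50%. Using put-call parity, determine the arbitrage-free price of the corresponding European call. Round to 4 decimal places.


Put-call parity: C - P = S_0 * exp(-qT) - K * exp(-rT).
S_0 * exp(-qT) = 1.0900 * 1.00000000 = 1.09000000
K * exp(-rT) = 0.9900 * 0.93706746 = 0.92769679
C = P + S*exp(-qT) - K*exp(-rT)
C = 0.1539 + 1.09000000 - 0.92769679 = 0.3162

Answer: Call price = 0.3162


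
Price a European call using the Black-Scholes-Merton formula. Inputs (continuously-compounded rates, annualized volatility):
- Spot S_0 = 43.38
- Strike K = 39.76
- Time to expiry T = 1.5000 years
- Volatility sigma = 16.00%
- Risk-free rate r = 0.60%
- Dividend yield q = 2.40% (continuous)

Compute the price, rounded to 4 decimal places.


d1 = (ln(S/K) + (r - q + 0.5*sigma^2) * T) / (sigma * sqrt(T)) = 0.40486556
d2 = d1 - sigma * sqrt(T) = 0.20890638
exp(-rT) = 0.99104038; exp(-qT) = 0.96464029
C = S_0 * exp(-qT) * N(d1) - K * exp(-rT) * N(d2)
N(d1) = 0.65721183; N(d2) = 0.58273934
C = 43.3800 * 0.96464029 * 0.65721183 - 39.7600 * 0.99104038 * 0.58273934 = 4.5396

Answer: Price = 4.5396


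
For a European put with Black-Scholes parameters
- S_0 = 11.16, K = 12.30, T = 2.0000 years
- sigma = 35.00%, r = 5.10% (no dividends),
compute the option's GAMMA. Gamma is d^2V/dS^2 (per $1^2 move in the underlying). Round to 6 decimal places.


d1 = 0.2570569416; d2 = -0.2379178053
phi(d1) = 0.3859769336; exp(-qT) = 1.0000000000; exp(-rT) = 0.9030295517
Gamma = exp(-qT) * phi(d1) / (S * sigma * sqrt(T)) = 1.0000000000 * 0.3859769336 / (11.1600 * 0.3500 * 1.4142135624) = 0.069874

Answer: Gamma = 0.069874


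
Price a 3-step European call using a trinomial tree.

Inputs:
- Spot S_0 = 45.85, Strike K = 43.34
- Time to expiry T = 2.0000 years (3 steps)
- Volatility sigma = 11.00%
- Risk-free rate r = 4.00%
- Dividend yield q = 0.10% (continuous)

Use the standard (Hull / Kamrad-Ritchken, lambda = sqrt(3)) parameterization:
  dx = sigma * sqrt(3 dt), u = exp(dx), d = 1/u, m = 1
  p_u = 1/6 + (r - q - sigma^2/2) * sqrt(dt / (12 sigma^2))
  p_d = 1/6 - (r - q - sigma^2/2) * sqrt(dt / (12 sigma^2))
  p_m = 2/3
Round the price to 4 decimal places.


dt = T/N = 0.666667; dx = sigma*sqrt(3*dt) = 0.155563
u = exp(dx) = 1.168316; d = 1/u = 0.855933
p_u = 0.237270, p_m = 0.666667, p_d = 0.096063
Discount per step: exp(-r*dt) = 0.973686
Stock lattice S(k, j) with j the centered position index:
  k=0: S(0,+0) = 45.8500
  k=1: S(1,-1) = 39.2445; S(1,+0) = 45.8500; S(1,+1) = 53.5673
  k=2: S(2,-2) = 33.5907; S(2,-1) = 39.2445; S(2,+0) = 45.8500; S(2,+1) = 53.5673; S(2,+2) = 62.5835
  k=3: S(3,-3) = 28.7514; S(3,-2) = 33.5907; S(3,-1) = 39.2445; S(3,+0) = 45.8500; S(3,+1) = 53.5673; S(3,+2) = 62.5835; S(3,+3) = 73.1173
Terminal payoffs V(N, j) = max(S_T - K, 0):
  V(3,-3) = 0.000000; V(3,-2) = 0.000000; V(3,-1) = 0.000000; V(3,+0) = 2.510000; V(3,+1) = 10.227294; V(3,+2) = 19.243532; V(3,+3) = 29.777349
Backward induction: V(k, j) = exp(-r*dt) * [p_u * V(k+1, j+1) + p_m * V(k+1, j) + p_d * V(k+1, j-1)]
  V(2,-2) = exp(-r*dt) * [p_u*0.000000 + p_m*0.000000 + p_d*0.000000] = 0.000000
  V(2,-1) = exp(-r*dt) * [p_u*2.510000 + p_m*0.000000 + p_d*0.000000] = 0.579877
  V(2,+0) = exp(-r*dt) * [p_u*10.227294 + p_m*2.510000 + p_d*0.000000] = 3.992078
  V(2,+1) = exp(-r*dt) * [p_u*19.243532 + p_m*10.227294 + p_d*2.510000] = 11.319322
  V(2,+2) = exp(-r*dt) * [p_u*29.777349 + p_m*19.243532 + p_d*10.227294] = 20.327409
  V(1,-1) = exp(-r*dt) * [p_u*3.992078 + p_m*0.579877 + p_d*0.000000] = 1.298688
  V(1,+0) = exp(-r*dt) * [p_u*11.319322 + p_m*3.992078 + p_d*0.579877] = 5.260657
  V(1,+1) = exp(-r*dt) * [p_u*20.327409 + p_m*11.319322 + p_d*3.992078] = 12.417214
  V(0,+0) = exp(-r*dt) * [p_u*12.417214 + p_m*5.260657 + p_d*1.298688] = 6.404998

Answer: Price = V(0,0) = 6.4050
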